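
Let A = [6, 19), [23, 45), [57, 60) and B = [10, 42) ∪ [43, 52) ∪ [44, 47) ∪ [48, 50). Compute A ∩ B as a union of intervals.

[10, 19) ∪ [23, 42) ∪ [43, 45)

Second set merges to [10, 42), [43, 52).
[6, 19) ∩ B → [10, 19).
[23, 45) ∩ B → [23, 42), [43, 45).
[57, 60) meets no B interval.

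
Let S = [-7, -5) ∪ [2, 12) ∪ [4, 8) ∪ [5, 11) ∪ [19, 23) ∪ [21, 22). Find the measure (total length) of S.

Merged: [-7, -5), [2, 12), [19, 23).
Lengths: 2 + 10 + 4 = 16.

16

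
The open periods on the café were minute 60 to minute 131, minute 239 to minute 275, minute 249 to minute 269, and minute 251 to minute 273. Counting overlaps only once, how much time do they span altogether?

107 minutes

Merged: minute 60 to minute 131, minute 239 to minute 275.
Lengths: 71 minutes + 36 minutes = 107 minutes.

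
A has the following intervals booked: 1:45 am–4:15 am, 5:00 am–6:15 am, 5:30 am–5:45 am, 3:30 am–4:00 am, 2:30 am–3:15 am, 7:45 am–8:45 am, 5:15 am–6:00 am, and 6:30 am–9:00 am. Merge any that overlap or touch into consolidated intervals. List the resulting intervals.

Sort by start: 1:45 am–4:15 am, 2:30 am–3:15 am, 3:30 am–4:00 am, 5:00 am–6:15 am, 5:15 am–6:00 am, 5:30 am–5:45 am, 6:30 am–9:00 am, 7:45 am–8:45 am.
2:30 am–3:15 am overlaps/touches 1:45 am–4:15 am → extend to 1:45 am–4:15 am.
3:30 am–4:00 am overlaps/touches 1:45 am–4:15 am → extend to 1:45 am–4:15 am.
5:00 am–6:15 am is disjoint → start new block.
5:15 am–6:00 am overlaps/touches 5:00 am–6:15 am → extend to 5:00 am–6:15 am.
5:30 am–5:45 am overlaps/touches 5:00 am–6:15 am → extend to 5:00 am–6:15 am.
6:30 am–9:00 am is disjoint → start new block.
7:45 am–8:45 am overlaps/touches 6:30 am–9:00 am → extend to 6:30 am–9:00 am.

1:45 am–4:15 am, 5:00 am–6:15 am, 6:30 am–9:00 am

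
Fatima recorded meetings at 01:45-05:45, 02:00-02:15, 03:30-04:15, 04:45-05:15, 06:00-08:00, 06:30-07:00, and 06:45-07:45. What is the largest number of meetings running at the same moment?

Walk the sorted start/end points keeping a running depth.
The depth first hits 3 at 06:45.

3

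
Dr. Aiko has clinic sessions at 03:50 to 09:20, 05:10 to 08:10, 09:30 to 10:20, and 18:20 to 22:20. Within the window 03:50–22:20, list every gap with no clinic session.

09:20–09:30, 10:20–18:20

After merging, the occupied span is 03:50–09:20, 09:30–10:20, 18:20–22:20.
Complement within 03:50–22:20: 09:20–09:30, 10:20–18:20.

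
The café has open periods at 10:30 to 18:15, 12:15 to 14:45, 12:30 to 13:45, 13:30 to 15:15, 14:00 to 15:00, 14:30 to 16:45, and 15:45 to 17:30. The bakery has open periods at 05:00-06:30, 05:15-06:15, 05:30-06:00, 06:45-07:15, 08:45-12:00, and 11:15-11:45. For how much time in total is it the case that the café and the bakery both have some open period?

Merge the first list: 10:30-18:15.
Merge the second list: 05:00-06:30, 06:45-07:15, 08:45-12:00.
A ∩ B = 10:30-12:00.
Total: 1 h 30 min.

1 h 30 min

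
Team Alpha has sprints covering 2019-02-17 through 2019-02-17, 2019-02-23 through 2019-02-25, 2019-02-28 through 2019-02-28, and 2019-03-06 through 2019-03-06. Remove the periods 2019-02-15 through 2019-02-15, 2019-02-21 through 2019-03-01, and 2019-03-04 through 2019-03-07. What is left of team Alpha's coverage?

2019-02-17 through 2019-02-17

2019-02-17 through 2019-02-17: nothing removed.
2019-02-23 through 2019-02-25: entirely removed.
2019-02-28 through 2019-02-28: entirely removed.
2019-03-06 through 2019-03-06: entirely removed.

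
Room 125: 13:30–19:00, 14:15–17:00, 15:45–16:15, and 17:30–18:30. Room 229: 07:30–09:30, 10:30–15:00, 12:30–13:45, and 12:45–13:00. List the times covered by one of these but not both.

07:30–09:30, 10:30–13:30, 15:00–19:00

A, merged: 13:30–19:00.
B, merged: 07:30–09:30, 10:30–15:00.
Only in the first: 15:00–19:00.
Only in the second: 07:30–09:30, 10:30–13:30.
Together these are the periods covered by exactly one.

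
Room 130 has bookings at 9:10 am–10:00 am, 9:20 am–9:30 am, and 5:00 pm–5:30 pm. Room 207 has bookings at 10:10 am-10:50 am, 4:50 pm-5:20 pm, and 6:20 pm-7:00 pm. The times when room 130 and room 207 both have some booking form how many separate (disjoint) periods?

First set merges to 9:10 am–10:00 am, 5:00 pm–5:30 pm.
A ∩ B = 5:00 pm–5:20 pm.
That is 1 disjoint piece.

1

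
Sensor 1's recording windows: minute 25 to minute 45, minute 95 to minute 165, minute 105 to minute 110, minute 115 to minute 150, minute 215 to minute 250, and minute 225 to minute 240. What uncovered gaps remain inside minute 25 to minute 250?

The merged coverage is minute 25 to minute 45, minute 95 to minute 165, minute 215 to minute 250.
Complement within minute 25 to minute 250: minute 45 to minute 95, minute 165 to minute 215.

minute 45 to minute 95, minute 165 to minute 215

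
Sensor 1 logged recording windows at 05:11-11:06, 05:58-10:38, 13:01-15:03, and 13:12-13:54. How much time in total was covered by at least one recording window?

Merged: 05:11–11:06, 13:01–15:03.
Lengths: 5 h 55 min + 2 h 2 min = 7 h 57 min.

7 h 57 min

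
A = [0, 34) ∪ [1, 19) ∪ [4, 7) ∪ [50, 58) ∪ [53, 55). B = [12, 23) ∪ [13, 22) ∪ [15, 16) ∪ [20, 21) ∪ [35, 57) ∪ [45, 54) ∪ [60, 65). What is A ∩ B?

[12, 23) ∪ [50, 57)

Merge the first list: [0, 34), [50, 58).
Merge the second list: [12, 23), [35, 57), [60, 65).
[0, 34) overlaps B on [12, 23).
[50, 58) overlaps B on [50, 57).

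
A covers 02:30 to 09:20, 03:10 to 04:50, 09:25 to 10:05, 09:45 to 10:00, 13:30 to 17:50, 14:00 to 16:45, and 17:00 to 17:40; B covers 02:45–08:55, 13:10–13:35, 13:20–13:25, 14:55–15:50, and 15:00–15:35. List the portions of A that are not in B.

Merge the first list: 02:30–09:20, 09:25–10:05, 13:30–17:50.
Merge the second list: 02:45–08:55, 13:10–13:35, 14:55–15:50.
02:30–09:20 minus B → 02:30–02:45, 08:55–09:20.
09:25–10:05: no B overlap → unchanged.
13:30–17:50 minus B → 13:35–14:55, 15:50–17:50.

02:30–02:45, 08:55–09:20, 09:25–10:05, 13:35–14:55, 15:50–17:50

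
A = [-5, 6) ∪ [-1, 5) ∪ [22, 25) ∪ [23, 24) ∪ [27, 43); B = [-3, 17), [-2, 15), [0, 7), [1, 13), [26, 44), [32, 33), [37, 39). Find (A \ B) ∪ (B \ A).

[-5, -3) ∪ [6, 17) ∪ [22, 25) ∪ [26, 27) ∪ [43, 44)

First set merges to [-5, 6), [22, 25), [27, 43).
Second set merges to [-3, 17), [26, 44).
A \ B = [-5, -3), [22, 25).
B \ A = [6, 17), [26, 27), [43, 44).
Union of the two gives the symmetric difference.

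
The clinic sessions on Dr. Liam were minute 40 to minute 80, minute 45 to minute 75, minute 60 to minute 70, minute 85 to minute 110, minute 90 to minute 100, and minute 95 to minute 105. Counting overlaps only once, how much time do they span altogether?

65 minutes

Merged: minute 40 to minute 80, minute 85 to minute 110.
Lengths: 40 minutes + 25 minutes = 65 minutes.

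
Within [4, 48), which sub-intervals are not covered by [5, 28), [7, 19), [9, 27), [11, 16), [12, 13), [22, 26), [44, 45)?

[4, 5) ∪ [28, 44) ∪ [45, 48)

After merging, the occupied span is [5, 28), [44, 45).
Gaps within [4, 48): [4, 5), [28, 44), [45, 48).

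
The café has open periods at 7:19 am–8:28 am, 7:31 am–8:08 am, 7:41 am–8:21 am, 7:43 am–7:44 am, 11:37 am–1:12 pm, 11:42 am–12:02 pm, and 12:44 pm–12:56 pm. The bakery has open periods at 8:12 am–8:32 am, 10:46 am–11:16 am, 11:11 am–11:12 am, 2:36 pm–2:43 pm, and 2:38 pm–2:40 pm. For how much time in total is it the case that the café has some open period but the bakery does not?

2 h 28 min

First set merges to 7:19 am-8:28 am, 11:37 am-1:12 pm.
Second set merges to 8:12 am-8:32 am, 10:46 am-11:16 am, 2:36 pm-2:43 pm.
A \ B = 7:19 am-8:12 am, 11:37 am-1:12 pm.
Total: 53 min + 1 h 35 min = 2 h 28 min.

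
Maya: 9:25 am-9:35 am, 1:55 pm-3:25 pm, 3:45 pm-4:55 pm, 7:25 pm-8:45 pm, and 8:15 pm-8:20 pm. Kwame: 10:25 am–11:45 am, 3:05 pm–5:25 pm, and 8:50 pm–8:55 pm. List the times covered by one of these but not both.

A, merged: 9:25 am–9:35 am, 1:55 pm–3:25 pm, 3:45 pm–4:55 pm, 7:25 pm–8:45 pm.
A but not B: 9:25 am–9:35 am, 1:55 pm–3:05 pm, 7:25 pm–8:45 pm.
B but not A: 10:25 am–11:45 am, 3:25 pm–3:45 pm, 4:55 pm–5:25 pm, 8:50 pm–8:55 pm.
Combining gives A △ B.

9:25 am–9:35 am, 10:25 am–11:45 am, 1:55 pm–3:05 pm, 3:25 pm–3:45 pm, 4:55 pm–5:25 pm, 7:25 pm–8:45 pm, 8:50 pm–8:55 pm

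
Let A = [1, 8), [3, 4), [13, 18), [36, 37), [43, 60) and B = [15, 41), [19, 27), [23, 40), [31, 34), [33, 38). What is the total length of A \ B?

26

First set merges to [1, 8), [13, 18), [36, 37), [43, 60).
Second set merges to [15, 41).
A \ B = [1, 8), [13, 15), [43, 60).
Total: 7 + 2 + 17 = 26.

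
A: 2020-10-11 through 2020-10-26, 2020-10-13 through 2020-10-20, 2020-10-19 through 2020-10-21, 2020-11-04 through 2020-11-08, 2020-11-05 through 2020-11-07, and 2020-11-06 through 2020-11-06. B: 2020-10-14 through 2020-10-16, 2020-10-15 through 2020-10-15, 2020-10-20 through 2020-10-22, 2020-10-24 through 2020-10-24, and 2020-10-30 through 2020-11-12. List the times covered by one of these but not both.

First set merges to 2020-10-11 through 2020-10-26, 2020-11-04 through 2020-11-08.
Second set merges to 2020-10-14 through 2020-10-16, 2020-10-20 through 2020-10-22, 2020-10-24 through 2020-10-24, 2020-10-30 through 2020-11-12.
Only in the first: 2020-10-11 through 2020-10-13, 2020-10-17 through 2020-10-19, 2020-10-23 through 2020-10-23, 2020-10-25 through 2020-10-26.
Only in the second: 2020-10-30 through 2020-11-03, 2020-11-09 through 2020-11-12.
Together these are the periods covered by exactly one.

2020-10-11 through 2020-10-13, 2020-10-17 through 2020-10-19, 2020-10-23 through 2020-10-23, 2020-10-25 through 2020-10-26, 2020-10-30 through 2020-11-03, 2020-11-09 through 2020-11-12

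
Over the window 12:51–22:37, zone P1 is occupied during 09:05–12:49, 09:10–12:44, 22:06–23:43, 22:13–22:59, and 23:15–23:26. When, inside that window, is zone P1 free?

The merged coverage is 09:05–12:49, 22:06–23:43.
Gaps within 12:51–22:37: 12:51–22:06.

12:51–22:06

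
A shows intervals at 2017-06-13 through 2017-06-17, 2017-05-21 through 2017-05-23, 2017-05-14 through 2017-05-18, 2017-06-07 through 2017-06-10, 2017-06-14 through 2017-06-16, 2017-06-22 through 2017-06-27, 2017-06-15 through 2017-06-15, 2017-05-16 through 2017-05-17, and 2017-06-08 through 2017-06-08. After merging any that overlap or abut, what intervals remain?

Sort by start: 2017-05-14 through 2017-05-18, 2017-05-16 through 2017-05-17, 2017-05-21 through 2017-05-23, 2017-06-07 through 2017-06-10, 2017-06-08 through 2017-06-08, 2017-06-13 through 2017-06-17, 2017-06-14 through 2017-06-16, 2017-06-15 through 2017-06-15, 2017-06-22 through 2017-06-27.
2017-05-16 through 2017-05-17 overlaps/touches 2017-05-14 through 2017-05-18 → extend to 2017-05-14 through 2017-05-18.
2017-05-21 through 2017-05-23 is disjoint → start new block.
2017-06-07 through 2017-06-10 is disjoint → start new block.
2017-06-08 through 2017-06-08 overlaps/touches 2017-06-07 through 2017-06-10 → extend to 2017-06-07 through 2017-06-10.
2017-06-13 through 2017-06-17 is disjoint → start new block.
2017-06-14 through 2017-06-16 overlaps/touches 2017-06-13 through 2017-06-17 → extend to 2017-06-13 through 2017-06-17.
2017-06-15 through 2017-06-15 overlaps/touches 2017-06-13 through 2017-06-17 → extend to 2017-06-13 through 2017-06-17.
2017-06-22 through 2017-06-27 is disjoint → start new block.

2017-05-14 through 2017-05-18, 2017-05-21 through 2017-05-23, 2017-06-07 through 2017-06-10, 2017-06-13 through 2017-06-17, 2017-06-22 through 2017-06-27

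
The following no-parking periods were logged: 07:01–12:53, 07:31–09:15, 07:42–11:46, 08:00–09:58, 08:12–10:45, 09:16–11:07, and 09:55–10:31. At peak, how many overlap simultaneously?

6

At 09:55, 6 of the intervals are simultaneously active.
No point has more.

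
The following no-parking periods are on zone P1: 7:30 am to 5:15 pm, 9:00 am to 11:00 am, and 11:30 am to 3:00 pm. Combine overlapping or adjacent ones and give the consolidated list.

7:30 am–5:15 pm

9:00 am–11:00 am overlaps/touches 7:30 am–5:15 pm → extend to 7:30 am–5:15 pm.
11:30 am–3:00 pm overlaps/touches 7:30 am–5:15 pm → extend to 7:30 am–5:15 pm.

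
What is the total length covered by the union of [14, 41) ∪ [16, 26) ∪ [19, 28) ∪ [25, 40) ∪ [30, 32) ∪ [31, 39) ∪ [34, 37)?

Merged: [14, 41).
Length: 27.

27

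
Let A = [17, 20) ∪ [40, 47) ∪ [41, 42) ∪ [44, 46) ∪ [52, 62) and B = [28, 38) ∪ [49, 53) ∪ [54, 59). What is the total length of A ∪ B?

33

A, merged: [17, 20), [40, 47), [52, 62).
A ∪ B = [17, 20), [28, 38), [40, 47), [49, 62).
Total: 3 + 10 + 7 + 13 = 33.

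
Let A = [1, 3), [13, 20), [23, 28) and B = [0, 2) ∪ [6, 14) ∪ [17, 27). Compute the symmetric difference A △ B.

Only in the first: [2, 3), [14, 17), [27, 28).
Only in the second: [0, 1), [6, 13), [20, 23).
Together these are the periods covered by exactly one.

[0, 1) ∪ [2, 3) ∪ [6, 13) ∪ [14, 17) ∪ [20, 23) ∪ [27, 28)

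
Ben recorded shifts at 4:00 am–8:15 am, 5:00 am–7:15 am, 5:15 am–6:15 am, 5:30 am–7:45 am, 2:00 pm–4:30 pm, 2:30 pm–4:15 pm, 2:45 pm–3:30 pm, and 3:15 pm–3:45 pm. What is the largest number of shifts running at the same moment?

4

Sweep endpoints in order; track running count of active intervals.
Peak of 4 reached at 5:30 am.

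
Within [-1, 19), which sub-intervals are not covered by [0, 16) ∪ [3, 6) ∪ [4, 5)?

[-1, 0) ∪ [16, 19)

The merged coverage is [0, 16).
Uncovered inside [-1, 19): [-1, 0), [16, 19).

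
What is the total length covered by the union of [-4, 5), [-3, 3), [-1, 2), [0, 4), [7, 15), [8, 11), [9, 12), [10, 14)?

Merged: [-4, 5), [7, 15).
Lengths: 9 + 8 = 17.

17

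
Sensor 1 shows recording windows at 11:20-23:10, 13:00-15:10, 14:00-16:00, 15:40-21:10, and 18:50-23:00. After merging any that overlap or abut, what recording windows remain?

13:00–15:10 overlaps/touches 11:20–23:10 → extend to 11:20–23:10.
14:00–16:00 overlaps/touches 11:20–23:10 → extend to 11:20–23:10.
15:40–21:10 overlaps/touches 11:20–23:10 → extend to 11:20–23:10.
18:50–23:00 overlaps/touches 11:20–23:10 → extend to 11:20–23:10.

11:20–23:10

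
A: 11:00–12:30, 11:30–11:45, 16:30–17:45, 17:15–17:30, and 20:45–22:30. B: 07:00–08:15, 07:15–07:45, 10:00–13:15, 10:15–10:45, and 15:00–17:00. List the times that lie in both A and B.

A, merged: 11:00–12:30, 16:30–17:45, 20:45–22:30.
B, merged: 07:00–08:15, 10:00–13:15, 15:00–17:00.
11:00–12:30 meets the second set on 11:00–12:30.
16:30–17:45 meets the second set on 16:30–17:00.
20:45–22:30: no overlap with the second set.

11:00–12:30, 16:30–17:00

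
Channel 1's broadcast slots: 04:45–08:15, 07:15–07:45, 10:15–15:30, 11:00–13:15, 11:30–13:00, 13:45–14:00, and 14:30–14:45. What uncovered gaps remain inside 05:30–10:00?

08:15-10:00

After merging, the occupied span is 04:45-08:15, 10:15-15:30.
Complement within 05:30-10:00: 08:15-10:00.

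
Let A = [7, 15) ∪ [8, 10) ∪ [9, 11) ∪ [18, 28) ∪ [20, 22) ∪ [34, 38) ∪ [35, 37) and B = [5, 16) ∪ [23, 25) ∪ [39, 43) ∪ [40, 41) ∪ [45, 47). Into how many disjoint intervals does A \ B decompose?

3

A, merged: [7, 15), [18, 28), [34, 38).
B, merged: [5, 16), [23, 25), [39, 43), [45, 47).
A \ B = [18, 23), [25, 28), [34, 38).
That is 3 disjoint pieces.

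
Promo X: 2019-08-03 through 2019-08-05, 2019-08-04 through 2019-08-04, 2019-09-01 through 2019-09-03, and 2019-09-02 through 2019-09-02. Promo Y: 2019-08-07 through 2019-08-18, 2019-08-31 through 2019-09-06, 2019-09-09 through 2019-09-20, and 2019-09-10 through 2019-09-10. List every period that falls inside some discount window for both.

First set merges to 2019-08-03 through 2019-08-05, 2019-09-01 through 2019-09-03.
Second set merges to 2019-08-07 through 2019-08-18, 2019-08-31 through 2019-09-06, 2019-09-09 through 2019-09-20.
2019-08-03 through 2019-08-05: no overlap with the second set.
2019-09-01 through 2019-09-03 meets the second set on 2019-09-01 through 2019-09-03.

2019-09-01 through 2019-09-03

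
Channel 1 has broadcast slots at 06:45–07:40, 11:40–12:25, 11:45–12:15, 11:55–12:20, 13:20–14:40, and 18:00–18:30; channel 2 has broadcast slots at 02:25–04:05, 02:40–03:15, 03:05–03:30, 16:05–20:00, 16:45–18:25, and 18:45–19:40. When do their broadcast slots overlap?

Merge the first list: 06:45–07:40, 11:40–12:25, 13:20–14:40, 18:00–18:30.
Merge the second list: 02:25–04:05, 16:05–20:00.
06:45–07:40: no overlap with the second set.
11:40–12:25: no overlap with the second set.
13:20–14:40: no overlap with the second set.
18:00–18:30 meets the second set on 18:00–18:30.

18:00–18:30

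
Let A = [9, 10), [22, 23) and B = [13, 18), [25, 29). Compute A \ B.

[9, 10) ∪ [22, 23)

[9, 10) is untouched.
[22, 23) is untouched.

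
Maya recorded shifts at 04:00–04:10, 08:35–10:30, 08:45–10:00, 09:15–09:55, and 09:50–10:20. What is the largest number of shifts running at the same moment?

4

At 09:50, 4 of the intervals are simultaneously active.
No point has more.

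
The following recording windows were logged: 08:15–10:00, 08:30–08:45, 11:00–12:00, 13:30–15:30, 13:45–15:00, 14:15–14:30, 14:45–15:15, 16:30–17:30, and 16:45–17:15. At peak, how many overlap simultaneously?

3

Walk the sorted start/end points keeping a running depth.
The depth first hits 3 at 14:15.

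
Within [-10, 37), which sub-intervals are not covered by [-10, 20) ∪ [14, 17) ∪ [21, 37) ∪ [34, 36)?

[20, 21)

The merged coverage is [-10, 20), [21, 37).
Complement within [-10, 37): [20, 21).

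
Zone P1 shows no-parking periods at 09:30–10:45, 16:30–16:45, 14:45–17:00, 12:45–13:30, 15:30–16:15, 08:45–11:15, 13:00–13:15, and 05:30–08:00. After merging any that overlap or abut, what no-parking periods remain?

05:30-08:00, 08:45-11:15, 12:45-13:30, 14:45-17:00

Sort by start: 05:30-08:00, 08:45-11:15, 09:30-10:45, 12:45-13:30, 13:00-13:15, 14:45-17:00, 15:30-16:15, 16:30-16:45.
08:45-11:15 is disjoint → start new block.
09:30-10:45 overlaps/touches 08:45-11:15 → extend to 08:45-11:15.
12:45-13:30 is disjoint → start new block.
13:00-13:15 overlaps/touches 12:45-13:30 → extend to 12:45-13:30.
14:45-17:00 is disjoint → start new block.
15:30-16:15 overlaps/touches 14:45-17:00 → extend to 14:45-17:00.
16:30-16:45 overlaps/touches 14:45-17:00 → extend to 14:45-17:00.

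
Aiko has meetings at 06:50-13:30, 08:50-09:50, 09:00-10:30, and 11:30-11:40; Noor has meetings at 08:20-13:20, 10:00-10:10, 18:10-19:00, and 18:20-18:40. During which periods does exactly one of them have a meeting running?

Merge the first list: 06:50–13:30.
Merge the second list: 08:20–13:20, 18:10–19:00.
A but not B: 06:50–08:20, 13:20–13:30.
B but not A: 18:10–19:00.
Combining gives A △ B.

06:50–08:20, 13:20–13:30, 18:10–19:00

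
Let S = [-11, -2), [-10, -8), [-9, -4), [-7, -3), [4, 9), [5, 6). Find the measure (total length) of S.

14

Merged: [-11, -2), [4, 9).
Lengths: 9 + 5 = 14.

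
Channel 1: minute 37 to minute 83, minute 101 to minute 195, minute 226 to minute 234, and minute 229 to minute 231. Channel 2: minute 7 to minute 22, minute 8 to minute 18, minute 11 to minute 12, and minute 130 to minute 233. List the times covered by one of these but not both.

A, merged: minute 37 to minute 83, minute 101 to minute 195, minute 226 to minute 234.
B, merged: minute 7 to minute 22, minute 130 to minute 233.
A \ B = minute 37 to minute 83, minute 101 to minute 130, minute 233 to minute 234.
B \ A = minute 7 to minute 22, minute 195 to minute 226.
Union of the two gives the symmetric difference.

minute 7 to minute 22, minute 37 to minute 83, minute 101 to minute 130, minute 195 to minute 226, minute 233 to minute 234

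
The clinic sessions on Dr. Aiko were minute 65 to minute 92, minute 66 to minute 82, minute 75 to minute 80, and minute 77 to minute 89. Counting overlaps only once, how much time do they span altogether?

Merged: minute 65 to minute 92.
Length: 27 minutes.

27 minutes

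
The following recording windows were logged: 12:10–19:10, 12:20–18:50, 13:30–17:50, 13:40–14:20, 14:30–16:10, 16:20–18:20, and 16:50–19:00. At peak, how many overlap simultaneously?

5

At 16:50, 5 of the intervals are simultaneously active.
No point has more.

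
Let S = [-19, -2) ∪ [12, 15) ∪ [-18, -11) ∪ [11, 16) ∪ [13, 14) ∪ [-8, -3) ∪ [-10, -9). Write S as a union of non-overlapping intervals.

[-19, -2) ∪ [11, 16)

Sort by start: [-19, -2), [-18, -11), [-10, -9), [-8, -3), [11, 16), [12, 15), [13, 14).
[-18, -11) overlaps/touches [-19, -2) → extend to [-19, -2).
[-10, -9) overlaps/touches [-19, -2) → extend to [-19, -2).
[-8, -3) overlaps/touches [-19, -2) → extend to [-19, -2).
[11, 16) is disjoint → start new block.
[12, 15) overlaps/touches [11, 16) → extend to [11, 16).
[13, 14) overlaps/touches [11, 16) → extend to [11, 16).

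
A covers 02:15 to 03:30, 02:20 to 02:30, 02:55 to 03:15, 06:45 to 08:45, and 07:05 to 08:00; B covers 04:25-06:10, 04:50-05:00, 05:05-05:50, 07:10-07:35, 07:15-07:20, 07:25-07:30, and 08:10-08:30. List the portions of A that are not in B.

Merge the first list: 02:15–03:30, 06:45–08:45.
Merge the second list: 04:25–06:10, 07:10–07:35, 08:10–08:30.
02:15–03:30: nothing removed.
06:45–08:45 \ B = 06:45–07:10, 07:35–08:10, 08:30–08:45.

02:15–03:30, 06:45–07:10, 07:35–08:10, 08:30–08:45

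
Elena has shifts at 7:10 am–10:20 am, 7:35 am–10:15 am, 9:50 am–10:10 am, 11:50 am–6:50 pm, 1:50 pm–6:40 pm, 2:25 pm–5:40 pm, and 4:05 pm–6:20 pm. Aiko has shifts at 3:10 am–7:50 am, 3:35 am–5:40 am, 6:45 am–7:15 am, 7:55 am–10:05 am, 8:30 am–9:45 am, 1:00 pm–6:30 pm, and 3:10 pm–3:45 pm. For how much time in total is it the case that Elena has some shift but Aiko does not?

Merge the first list: 7:10 am–10:20 am, 11:50 am–6:50 pm.
Merge the second list: 3:10 am–7:50 am, 7:55 am–10:05 am, 1:00 pm–6:30 pm.
A \ B = 7:50 am–7:55 am, 10:05 am–10:20 am, 11:50 am–1:00 pm, 6:30 pm–6:50 pm.
Total: 5 min + 15 min + 1 h 10 min + 20 min = 1 h 50 min.

1 h 50 min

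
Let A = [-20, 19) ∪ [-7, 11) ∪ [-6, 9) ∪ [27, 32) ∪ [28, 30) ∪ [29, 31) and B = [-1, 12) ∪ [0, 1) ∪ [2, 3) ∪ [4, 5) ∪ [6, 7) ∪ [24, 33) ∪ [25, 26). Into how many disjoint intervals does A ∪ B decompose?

First set merges to [-20, 19), [27, 32).
Second set merges to [-1, 12), [24, 33).
A ∪ B = [-20, 19), [24, 33).
That is 2 disjoint pieces.

2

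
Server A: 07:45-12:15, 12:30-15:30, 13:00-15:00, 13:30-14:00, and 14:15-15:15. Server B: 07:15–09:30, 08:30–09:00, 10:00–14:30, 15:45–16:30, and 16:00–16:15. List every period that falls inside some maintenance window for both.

Merge the first list: 07:45-12:15, 12:30-15:30.
Merge the second list: 07:15-09:30, 10:00-14:30, 15:45-16:30.
07:45-12:15 ∩ B → 07:45-09:30, 10:00-12:15.
12:30-15:30 ∩ B → 12:30-14:30.

07:45-09:30, 10:00-12:15, 12:30-14:30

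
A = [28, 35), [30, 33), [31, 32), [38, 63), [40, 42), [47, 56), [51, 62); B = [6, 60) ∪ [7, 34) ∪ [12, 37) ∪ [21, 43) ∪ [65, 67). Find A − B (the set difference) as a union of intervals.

[60, 63)

A, merged: [28, 35), [38, 63).
B, merged: [6, 60), [65, 67).
[28, 35): entirely removed.
[38, 63) \ B = [60, 63).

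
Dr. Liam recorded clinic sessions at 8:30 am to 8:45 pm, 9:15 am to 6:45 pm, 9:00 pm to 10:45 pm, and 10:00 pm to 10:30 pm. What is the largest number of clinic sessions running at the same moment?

2

At 9:15 am, 2 of the intervals are simultaneously active.
No point has more.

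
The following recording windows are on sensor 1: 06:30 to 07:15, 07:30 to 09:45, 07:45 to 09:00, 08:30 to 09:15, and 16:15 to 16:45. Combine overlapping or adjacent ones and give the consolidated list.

06:30–07:15, 07:30–09:45, 16:15–16:45

07:30–09:45 is disjoint → start new block.
07:45–09:00 overlaps/touches 07:30–09:45 → extend to 07:30–09:45.
08:30–09:15 overlaps/touches 07:30–09:45 → extend to 07:30–09:45.
16:15–16:45 is disjoint → start new block.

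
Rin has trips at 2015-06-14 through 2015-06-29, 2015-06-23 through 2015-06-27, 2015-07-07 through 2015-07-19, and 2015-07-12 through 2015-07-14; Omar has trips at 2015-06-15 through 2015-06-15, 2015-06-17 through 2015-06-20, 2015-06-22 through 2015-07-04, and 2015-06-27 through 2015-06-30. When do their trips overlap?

First set merges to 2015-06-14 through 2015-06-29, 2015-07-07 through 2015-07-19.
Second set merges to 2015-06-15 through 2015-06-15, 2015-06-17 through 2015-06-20, 2015-06-22 through 2015-07-04.
2015-06-14 through 2015-06-29 meets the second set on 2015-06-15 through 2015-06-15, 2015-06-17 through 2015-06-20, 2015-06-22 through 2015-06-29.
2015-07-07 through 2015-07-19: no overlap with the second set.

2015-06-15 through 2015-06-15, 2015-06-17 through 2015-06-20, 2015-06-22 through 2015-06-29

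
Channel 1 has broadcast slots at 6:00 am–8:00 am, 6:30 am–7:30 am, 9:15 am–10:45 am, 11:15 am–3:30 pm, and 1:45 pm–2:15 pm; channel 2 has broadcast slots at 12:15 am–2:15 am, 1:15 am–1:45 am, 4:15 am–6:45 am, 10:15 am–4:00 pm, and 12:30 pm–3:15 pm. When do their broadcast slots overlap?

6:00 am–6:45 am, 10:15 am–10:45 am, 11:15 am–3:30 pm

A, merged: 6:00 am–8:00 am, 9:15 am–10:45 am, 11:15 am–3:30 pm.
B, merged: 12:15 am–2:15 am, 4:15 am–6:45 am, 10:15 am–4:00 pm.
6:00 am–8:00 am ∩ B → 6:00 am–6:45 am.
9:15 am–10:45 am ∩ B → 10:15 am–10:45 am.
11:15 am–3:30 pm ∩ B → 11:15 am–3:30 pm.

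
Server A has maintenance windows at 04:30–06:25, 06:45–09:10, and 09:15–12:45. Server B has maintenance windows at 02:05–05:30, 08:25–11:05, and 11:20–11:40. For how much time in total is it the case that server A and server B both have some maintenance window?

A ∩ B = 04:30-05:30, 08:25-09:10, 09:15-11:05, 11:20-11:40.
Total: 1 h + 45 min + 1 h 50 min + 20 min = 3 h 55 min.

3 h 55 min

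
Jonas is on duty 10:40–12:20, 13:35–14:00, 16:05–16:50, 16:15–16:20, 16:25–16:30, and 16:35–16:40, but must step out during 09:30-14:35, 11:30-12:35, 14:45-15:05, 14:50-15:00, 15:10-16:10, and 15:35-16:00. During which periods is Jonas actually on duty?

16:10-16:50

A, merged: 10:40-12:20, 13:35-14:00, 16:05-16:50.
B, merged: 09:30-14:35, 14:45-15:05, 15:10-16:10.
10:40-12:20 lies entirely inside B → drops out.
13:35-14:00 lies entirely inside B → drops out.
16:05-16:50 with B removed leaves 16:10-16:50.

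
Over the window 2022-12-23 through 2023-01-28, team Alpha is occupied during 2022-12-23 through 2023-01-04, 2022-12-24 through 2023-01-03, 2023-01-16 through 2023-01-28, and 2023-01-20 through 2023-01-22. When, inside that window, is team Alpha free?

2023-01-05 through 2023-01-15

The merged coverage is 2022-12-23 through 2023-01-04, 2023-01-16 through 2023-01-28.
Uncovered inside 2022-12-23 through 2023-01-28: 2023-01-05 through 2023-01-15.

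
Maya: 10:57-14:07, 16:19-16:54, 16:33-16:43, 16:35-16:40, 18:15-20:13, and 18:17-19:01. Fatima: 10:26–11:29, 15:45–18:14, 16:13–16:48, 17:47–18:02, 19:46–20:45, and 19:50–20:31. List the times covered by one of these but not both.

10:26–10:57, 11:29–14:07, 15:45–16:19, 16:54–18:14, 18:15–19:46, 20:13–20:45

First set merges to 10:57–14:07, 16:19–16:54, 18:15–20:13.
Second set merges to 10:26–11:29, 15:45–18:14, 19:46–20:45.
A \ B = 11:29–14:07, 18:15–19:46.
B \ A = 10:26–10:57, 15:45–16:19, 16:54–18:14, 20:13–20:45.
Union of the two gives the symmetric difference.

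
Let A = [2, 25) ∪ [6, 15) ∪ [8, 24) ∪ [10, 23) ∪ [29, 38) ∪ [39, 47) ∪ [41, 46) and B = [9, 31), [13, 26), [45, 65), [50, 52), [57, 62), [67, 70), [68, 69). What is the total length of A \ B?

20

Merge the first list: [2, 25), [29, 38), [39, 47).
Merge the second list: [9, 31), [45, 65), [67, 70).
A \ B = [2, 9), [31, 38), [39, 45).
Total: 7 + 7 + 6 = 20.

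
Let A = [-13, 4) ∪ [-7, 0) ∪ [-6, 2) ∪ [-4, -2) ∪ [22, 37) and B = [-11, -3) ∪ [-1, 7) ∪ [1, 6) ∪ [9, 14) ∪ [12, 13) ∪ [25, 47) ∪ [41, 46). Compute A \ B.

A, merged: [-13, 4), [22, 37).
B, merged: [-11, -3), [-1, 7), [9, 14), [25, 47).
[-13, 4) \ B = [-13, -11), [-3, -1).
[22, 37) \ B = [22, 25).

[-13, -11) ∪ [-3, -1) ∪ [22, 25)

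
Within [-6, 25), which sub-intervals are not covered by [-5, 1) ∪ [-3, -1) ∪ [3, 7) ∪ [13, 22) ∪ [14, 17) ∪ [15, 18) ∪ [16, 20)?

[-6, -5) ∪ [1, 3) ∪ [7, 13) ∪ [22, 25)

The merged coverage is [-5, 1), [3, 7), [13, 22).
Uncovered inside [-6, 25): [-6, -5), [1, 3), [7, 13), [22, 25).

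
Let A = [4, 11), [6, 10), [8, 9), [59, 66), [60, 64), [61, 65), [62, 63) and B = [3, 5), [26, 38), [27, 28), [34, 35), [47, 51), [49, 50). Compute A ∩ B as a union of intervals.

First set merges to [4, 11), [59, 66).
Second set merges to [3, 5), [26, 38), [47, 51).
[4, 11) ∩ B → [4, 5).
[59, 66) meets no B interval.

[4, 5)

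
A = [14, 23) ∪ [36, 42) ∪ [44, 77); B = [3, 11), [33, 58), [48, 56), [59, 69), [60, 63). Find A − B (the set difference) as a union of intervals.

Second set merges to [3, 11), [33, 58), [59, 69).
[14, 23): nothing removed.
[36, 42): entirely removed.
[44, 77) \ B = [58, 59), [69, 77).

[14, 23) ∪ [58, 59) ∪ [69, 77)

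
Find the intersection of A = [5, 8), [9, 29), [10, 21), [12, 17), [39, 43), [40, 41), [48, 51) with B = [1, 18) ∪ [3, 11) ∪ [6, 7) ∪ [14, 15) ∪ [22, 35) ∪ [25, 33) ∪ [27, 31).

[5, 8) ∪ [9, 18) ∪ [22, 29)

A, merged: [5, 8), [9, 29), [39, 43), [48, 51).
B, merged: [1, 18), [22, 35).
[5, 8) ∩ B → [5, 8).
[9, 29) ∩ B → [9, 18), [22, 29).
[39, 43) meets no B interval.
[48, 51) meets no B interval.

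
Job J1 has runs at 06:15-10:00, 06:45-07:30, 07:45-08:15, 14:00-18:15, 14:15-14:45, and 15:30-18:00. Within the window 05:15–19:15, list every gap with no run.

The merged coverage is 06:15-10:00, 14:00-18:15.
Uncovered inside 05:15-19:15: 05:15-06:15, 10:00-14:00, 18:15-19:15.

05:15-06:15, 10:00-14:00, 18:15-19:15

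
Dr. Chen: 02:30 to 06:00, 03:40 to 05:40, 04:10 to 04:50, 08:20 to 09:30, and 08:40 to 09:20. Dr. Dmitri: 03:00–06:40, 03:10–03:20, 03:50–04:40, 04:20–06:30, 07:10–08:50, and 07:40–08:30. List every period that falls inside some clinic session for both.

First set merges to 02:30-06:00, 08:20-09:30.
Second set merges to 03:00-06:40, 07:10-08:50.
02:30-06:00 overlaps B on 03:00-06:00.
08:20-09:30 overlaps B on 08:20-08:50.

03:00-06:00, 08:20-08:50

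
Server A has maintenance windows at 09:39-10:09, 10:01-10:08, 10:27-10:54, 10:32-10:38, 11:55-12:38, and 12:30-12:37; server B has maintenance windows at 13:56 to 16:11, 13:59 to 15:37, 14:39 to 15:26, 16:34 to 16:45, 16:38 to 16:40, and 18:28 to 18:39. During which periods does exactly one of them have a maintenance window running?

09:39–10:09, 10:27–10:54, 11:55–12:38, 13:56–16:11, 16:34–16:45, 18:28–18:39

Merge the first list: 09:39–10:09, 10:27–10:54, 11:55–12:38.
Merge the second list: 13:56–16:11, 16:34–16:45, 18:28–18:39.
Only in the first: 09:39–10:09, 10:27–10:54, 11:55–12:38.
Only in the second: 13:56–16:11, 16:34–16:45, 18:28–18:39.
Together these are the periods covered by exactly one.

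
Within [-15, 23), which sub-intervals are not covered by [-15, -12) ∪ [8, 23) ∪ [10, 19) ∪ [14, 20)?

After merging, the occupied span is [-15, -12), [8, 23).
Complement within [-15, 23): [-12, 8).

[-12, 8)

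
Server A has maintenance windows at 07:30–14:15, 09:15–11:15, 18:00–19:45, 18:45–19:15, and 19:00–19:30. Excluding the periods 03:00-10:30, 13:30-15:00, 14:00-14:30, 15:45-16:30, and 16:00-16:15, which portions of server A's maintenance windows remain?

First set merges to 07:30–14:15, 18:00–19:45.
Second set merges to 03:00–10:30, 13:30–15:00, 15:45–16:30.
07:30–14:15 minus B → 10:30–13:30.
18:00–19:45: no B overlap → unchanged.

10:30–13:30, 18:00–19:45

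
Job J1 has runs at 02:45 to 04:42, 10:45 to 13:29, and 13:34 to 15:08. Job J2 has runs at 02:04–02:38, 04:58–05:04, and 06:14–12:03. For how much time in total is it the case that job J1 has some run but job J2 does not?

4 h 57 min

A \ B = 02:45–04:42, 12:03–13:29, 13:34–15:08.
Total: 1 h 57 min + 1 h 26 min + 1 h 34 min = 4 h 57 min.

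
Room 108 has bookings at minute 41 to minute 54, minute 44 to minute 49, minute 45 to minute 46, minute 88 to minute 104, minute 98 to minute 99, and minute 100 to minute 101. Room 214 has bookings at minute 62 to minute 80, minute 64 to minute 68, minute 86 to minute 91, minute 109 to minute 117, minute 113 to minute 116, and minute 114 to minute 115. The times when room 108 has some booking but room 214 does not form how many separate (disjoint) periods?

2

Merge the first list: minute 41 to minute 54, minute 88 to minute 104.
Merge the second list: minute 62 to minute 80, minute 86 to minute 91, minute 109 to minute 117.
A \ B = minute 41 to minute 54, minute 91 to minute 104.
That is 2 disjoint pieces.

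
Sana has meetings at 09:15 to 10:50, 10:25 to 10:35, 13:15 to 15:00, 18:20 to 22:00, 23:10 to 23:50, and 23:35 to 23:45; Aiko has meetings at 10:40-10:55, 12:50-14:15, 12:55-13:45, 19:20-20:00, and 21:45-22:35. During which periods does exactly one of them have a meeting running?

Merge the first list: 09:15-10:50, 13:15-15:00, 18:20-22:00, 23:10-23:50.
Merge the second list: 10:40-10:55, 12:50-14:15, 19:20-20:00, 21:45-22:35.
Only in the first: 09:15-10:40, 14:15-15:00, 18:20-19:20, 20:00-21:45, 23:10-23:50.
Only in the second: 10:50-10:55, 12:50-13:15, 22:00-22:35.
Together these are the periods covered by exactly one.

09:15-10:40, 10:50-10:55, 12:50-13:15, 14:15-15:00, 18:20-19:20, 20:00-21:45, 22:00-22:35, 23:10-23:50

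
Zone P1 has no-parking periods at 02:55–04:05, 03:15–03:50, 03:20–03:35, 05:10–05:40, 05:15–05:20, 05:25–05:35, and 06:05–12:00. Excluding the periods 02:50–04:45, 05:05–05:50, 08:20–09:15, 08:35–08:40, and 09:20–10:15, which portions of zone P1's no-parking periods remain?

A, merged: 02:55–04:05, 05:10–05:40, 06:05–12:00.
B, merged: 02:50–04:45, 05:05–05:50, 08:20–09:15, 09:20–10:15.
02:55–04:05: fully covered by B → removed.
05:10–05:40: fully covered by B → removed.
06:05–12:00 minus B → 06:05–08:20, 09:15–09:20, 10:15–12:00.

06:05–08:20, 09:15–09:20, 10:15–12:00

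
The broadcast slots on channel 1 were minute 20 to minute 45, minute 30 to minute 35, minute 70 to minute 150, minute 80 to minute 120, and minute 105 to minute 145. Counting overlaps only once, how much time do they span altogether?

105 minutes

Merged: minute 20 to minute 45, minute 70 to minute 150.
Lengths: 25 minutes + 80 minutes = 105 minutes.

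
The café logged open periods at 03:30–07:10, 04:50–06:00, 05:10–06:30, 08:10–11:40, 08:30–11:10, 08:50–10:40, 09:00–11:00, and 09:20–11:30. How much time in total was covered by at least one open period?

Merged: 03:30-07:10, 08:10-11:40.
Lengths: 3 h 40 min + 3 h 30 min = 7 h 10 min.

7 h 10 min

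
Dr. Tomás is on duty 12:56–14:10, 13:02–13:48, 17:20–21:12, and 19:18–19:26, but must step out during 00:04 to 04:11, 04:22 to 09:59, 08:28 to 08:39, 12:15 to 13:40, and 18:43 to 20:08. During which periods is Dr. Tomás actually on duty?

13:40–14:10, 17:20–18:43, 20:08–21:12

First set merges to 12:56–14:10, 17:20–21:12.
Second set merges to 00:04–04:11, 04:22–09:59, 12:15–13:40, 18:43–20:08.
12:56–14:10 with B removed leaves 13:40–14:10.
17:20–21:12 with B removed leaves 17:20–18:43, 20:08–21:12.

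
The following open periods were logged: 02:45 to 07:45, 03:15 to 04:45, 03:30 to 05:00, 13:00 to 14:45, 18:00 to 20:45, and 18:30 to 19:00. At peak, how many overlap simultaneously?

Sweep endpoints in order; track running count of active intervals.
Peak of 3 reached at 03:30.

3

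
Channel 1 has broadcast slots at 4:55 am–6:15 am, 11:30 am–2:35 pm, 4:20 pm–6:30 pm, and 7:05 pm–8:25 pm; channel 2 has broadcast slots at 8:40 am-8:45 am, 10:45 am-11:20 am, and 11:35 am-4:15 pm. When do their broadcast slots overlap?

4:55 am–6:15 am meets no B interval.
11:30 am–2:35 pm ∩ B → 11:35 am–2:35 pm.
4:20 pm–6:30 pm meets no B interval.
7:05 pm–8:25 pm meets no B interval.

11:35 am–2:35 pm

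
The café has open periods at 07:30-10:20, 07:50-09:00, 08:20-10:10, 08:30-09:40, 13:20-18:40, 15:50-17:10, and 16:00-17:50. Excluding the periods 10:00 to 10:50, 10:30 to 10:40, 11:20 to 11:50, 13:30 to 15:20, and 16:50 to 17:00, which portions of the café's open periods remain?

07:30–10:00, 13:20–13:30, 15:20–16:50, 17:00–18:40

Merge the first list: 07:30–10:20, 13:20–18:40.
Merge the second list: 10:00–10:50, 11:20–11:50, 13:30–15:20, 16:50–17:00.
07:30–10:20 \ B = 07:30–10:00.
13:20–18:40 \ B = 13:20–13:30, 15:20–16:50, 17:00–18:40.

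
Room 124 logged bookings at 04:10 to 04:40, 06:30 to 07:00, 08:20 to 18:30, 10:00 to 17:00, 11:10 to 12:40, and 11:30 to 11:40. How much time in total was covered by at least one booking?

Merged: 04:10–04:40, 06:30–07:00, 08:20–18:30.
Lengths: 30 min + 30 min + 10 h 10 min = 11 h 10 min.

11 h 10 min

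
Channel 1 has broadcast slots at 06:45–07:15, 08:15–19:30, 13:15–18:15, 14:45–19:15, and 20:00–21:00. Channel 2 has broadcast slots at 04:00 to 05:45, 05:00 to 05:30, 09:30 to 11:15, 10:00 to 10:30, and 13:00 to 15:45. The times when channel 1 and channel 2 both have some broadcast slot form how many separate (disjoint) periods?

A, merged: 06:45–07:15, 08:15–19:30, 20:00–21:00.
B, merged: 04:00–05:45, 09:30–11:15, 13:00–15:45.
A ∩ B = 09:30–11:15, 13:00–15:45.
That is 2 disjoint pieces.

2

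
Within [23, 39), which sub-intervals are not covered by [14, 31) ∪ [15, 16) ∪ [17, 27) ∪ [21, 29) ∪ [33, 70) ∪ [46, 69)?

[31, 33)

The merged coverage is [14, 31), [33, 70).
Gaps within [23, 39): [31, 33).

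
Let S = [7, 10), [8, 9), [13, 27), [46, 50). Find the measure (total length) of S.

21

Merged: [7, 10), [13, 27), [46, 50).
Lengths: 3 + 14 + 4 = 21.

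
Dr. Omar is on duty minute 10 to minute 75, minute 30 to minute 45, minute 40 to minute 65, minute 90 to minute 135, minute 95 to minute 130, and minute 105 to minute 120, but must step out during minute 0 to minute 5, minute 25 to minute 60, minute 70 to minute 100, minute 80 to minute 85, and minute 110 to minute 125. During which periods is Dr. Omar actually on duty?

A, merged: minute 10 to minute 75, minute 90 to minute 135.
B, merged: minute 0 to minute 5, minute 25 to minute 60, minute 70 to minute 100, minute 110 to minute 125.
minute 10 to minute 75 \ B = minute 10 to minute 25, minute 60 to minute 70.
minute 90 to minute 135 \ B = minute 100 to minute 110, minute 125 to minute 135.

minute 10 to minute 25, minute 60 to minute 70, minute 100 to minute 110, minute 125 to minute 135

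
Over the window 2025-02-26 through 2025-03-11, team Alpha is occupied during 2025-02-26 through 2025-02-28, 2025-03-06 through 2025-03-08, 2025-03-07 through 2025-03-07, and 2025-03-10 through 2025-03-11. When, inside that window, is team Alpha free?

After merging, the occupied span is 2025-02-26 through 2025-02-28, 2025-03-06 through 2025-03-08, 2025-03-10 through 2025-03-11.
Uncovered inside 2025-02-26 through 2025-03-11: 2025-03-01 through 2025-03-05, 2025-03-09 through 2025-03-09.

2025-03-01 through 2025-03-05, 2025-03-09 through 2025-03-09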